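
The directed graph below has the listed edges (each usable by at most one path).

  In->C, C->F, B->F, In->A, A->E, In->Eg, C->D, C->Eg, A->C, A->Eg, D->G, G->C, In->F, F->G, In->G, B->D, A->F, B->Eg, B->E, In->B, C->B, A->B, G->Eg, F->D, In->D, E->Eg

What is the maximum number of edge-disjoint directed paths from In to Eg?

Assign every edge capacity 1; by Menger, the answer equals the max flow.
Path In→Eg (+1); total 1.
Path In→A→Eg (+1); total 2.
Path In→B→Eg (+1); total 3.
Path In→C→Eg (+1); total 4.
Path In→G→Eg (+1); total 5.
Path In→D→G→C→B→E→Eg (+1); total 6.
No residual In→Eg path; max flow = 6.
Certifying cut of size 6: {G→C, G→Eg, In→A, In→B, In→C, In→Eg}.

6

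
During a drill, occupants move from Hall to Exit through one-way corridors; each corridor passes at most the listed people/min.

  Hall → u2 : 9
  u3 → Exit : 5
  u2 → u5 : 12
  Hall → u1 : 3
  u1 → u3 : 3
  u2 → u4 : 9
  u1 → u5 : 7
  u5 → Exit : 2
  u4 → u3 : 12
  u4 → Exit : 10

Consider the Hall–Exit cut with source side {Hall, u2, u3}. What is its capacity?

Edges leaving {Hall, u2, u3}: Hall→u1 (3), u2→u4 (9), u2→u5 (12), u3→Exit (5).
Cut capacity = 3 + 9 + 12 + 5 = 29.

29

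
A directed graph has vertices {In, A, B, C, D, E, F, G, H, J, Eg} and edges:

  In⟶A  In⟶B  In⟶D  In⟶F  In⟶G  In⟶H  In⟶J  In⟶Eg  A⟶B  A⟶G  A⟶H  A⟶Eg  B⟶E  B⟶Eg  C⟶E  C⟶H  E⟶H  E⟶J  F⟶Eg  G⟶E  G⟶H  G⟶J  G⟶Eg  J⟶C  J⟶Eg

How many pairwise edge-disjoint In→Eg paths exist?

6

Assign every edge capacity 1; by Menger, the answer equals the max flow.
Path In→Eg (+1); total 1.
Path In→A→Eg (+1); total 2.
Path In→B→Eg (+1); total 3.
Path In→F→Eg (+1); total 4.
Path In→G→Eg (+1); total 5.
Path In→J→Eg (+1); total 6.
No residual In→Eg path; max flow = 6.
Certifying cut of size 6: {In→A, In→B, In→Eg, In→F, In→G, In→J}.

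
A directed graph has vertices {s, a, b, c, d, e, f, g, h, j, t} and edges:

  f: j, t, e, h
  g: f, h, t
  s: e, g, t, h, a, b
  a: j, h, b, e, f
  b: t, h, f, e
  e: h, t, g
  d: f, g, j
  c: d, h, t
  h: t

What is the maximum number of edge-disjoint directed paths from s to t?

Assign every edge capacity 1; by Menger, the answer equals the max flow.
Path s→t (+1); total 1.
Path s→b→t (+1); total 2.
Path s→e→t (+1); total 3.
Path s→g→t (+1); total 4.
Path s→h→t (+1); total 5.
Path s→a→f→t (+1); total 6.
No residual s→t path; max flow = 6.
Certifying cut of size 6: {s→a, s→b, s→e, s→g, s→h, s→t}.

6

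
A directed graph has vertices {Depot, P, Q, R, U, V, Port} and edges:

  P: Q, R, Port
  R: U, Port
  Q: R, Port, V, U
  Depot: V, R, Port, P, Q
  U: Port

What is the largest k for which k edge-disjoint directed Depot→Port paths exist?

Assign every edge capacity 1; by Menger, the answer equals the max flow.
Path Depot→Port (+1); total 1.
Path Depot→P→Port (+1); total 2.
Path Depot→Q→Port (+1); total 3.
Path Depot→R→Port (+1); total 4.
No residual Depot→Port path; max flow = 4.
Certifying cut of size 4: {Depot→P, Depot→Port, Depot→Q, Depot→R}.

4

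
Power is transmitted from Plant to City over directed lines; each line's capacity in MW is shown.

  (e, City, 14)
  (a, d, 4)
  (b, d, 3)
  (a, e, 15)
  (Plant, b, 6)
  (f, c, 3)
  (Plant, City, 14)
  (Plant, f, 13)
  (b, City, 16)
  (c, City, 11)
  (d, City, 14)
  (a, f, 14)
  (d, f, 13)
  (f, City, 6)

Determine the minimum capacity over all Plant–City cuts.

29

Augment Plant→City: bottleneck 14, flow now 14.
Augment Plant→b→City: bottleneck 6, flow now 20.
Augment Plant→f→City: bottleneck 6, flow now 26.
Augment Plant→f→c→City: bottleneck 3, flow now 29.
No augmenting path remains; maximum flow = 29.
By max-flow min-cut, the minimum cut capacity equals the max flow.
In the residual graph, reachable from Plant: {Plant, f}.
Min-cut edges: Plant→b (6), Plant→City (14), f→c (3), f→City (6); capacity 6 + 14 + 3 + 6 = 29.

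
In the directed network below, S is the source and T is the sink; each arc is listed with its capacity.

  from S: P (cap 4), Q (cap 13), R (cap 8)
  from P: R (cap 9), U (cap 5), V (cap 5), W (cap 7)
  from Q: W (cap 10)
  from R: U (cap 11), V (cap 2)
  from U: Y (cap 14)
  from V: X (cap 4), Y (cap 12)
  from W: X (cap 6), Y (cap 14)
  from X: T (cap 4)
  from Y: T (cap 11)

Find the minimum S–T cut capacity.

15

Augment S→P→U→Y→T: bottleneck 4, flow now 4.
Augment S→Q→W→X→T: bottleneck 4, flow now 8.
Augment S→Q→W→Y→T: bottleneck 6, flow now 14.
Augment S→R→U→Y→T: bottleneck 1, flow now 15.
No augmenting path remains; maximum flow = 15.
By max-flow min-cut, the minimum cut capacity equals the max flow.
In the residual graph, reachable from S: {S, P, Q, R, U, V, W, X, Y}.
Min-cut edges: X→T (4), Y→T (11); capacity 4 + 11 = 15.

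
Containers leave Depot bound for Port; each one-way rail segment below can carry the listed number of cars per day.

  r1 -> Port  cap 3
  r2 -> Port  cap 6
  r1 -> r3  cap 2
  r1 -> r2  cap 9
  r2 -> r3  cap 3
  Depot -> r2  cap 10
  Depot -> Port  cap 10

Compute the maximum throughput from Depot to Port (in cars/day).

16

Augment Depot→Port: bottleneck 10, flow now 10.
Augment Depot→r2→Port: bottleneck 6, flow now 16.
No augmenting path remains; maximum flow = 16.
In the residual graph, reachable from Depot: {Depot, r2, r3}.
Min-cut edges: Depot→Port (10), r2→Port (6); capacity 10 + 6 = 16.
This cut is saturated, so no flow can exceed 16.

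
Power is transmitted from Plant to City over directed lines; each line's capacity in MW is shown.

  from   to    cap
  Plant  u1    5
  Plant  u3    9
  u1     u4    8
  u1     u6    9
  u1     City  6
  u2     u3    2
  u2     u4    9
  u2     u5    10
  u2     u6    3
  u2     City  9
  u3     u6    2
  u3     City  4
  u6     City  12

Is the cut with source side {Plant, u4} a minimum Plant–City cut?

Given cut capacity: 5 + 9 = 14.
Augment Plant→u1→City: bottleneck 5, flow now 5.
Augment Plant→u3→City: bottleneck 4, flow now 9.
Augment Plant→u3→u6→City: bottleneck 2, flow now 11.
No augmenting path remains; maximum flow = 11.
In the residual graph, reachable from Plant: {Plant, u3}.
Min-cut edges: Plant→u1 (5), u3→u6 (2), u3→City (4); capacity 5 + 2 + 4 = 11.
Cut capacity 14 exceeds the max flow 11, so it is not minimum.

No — its capacity is 14, but the minimum cut has capacity 11.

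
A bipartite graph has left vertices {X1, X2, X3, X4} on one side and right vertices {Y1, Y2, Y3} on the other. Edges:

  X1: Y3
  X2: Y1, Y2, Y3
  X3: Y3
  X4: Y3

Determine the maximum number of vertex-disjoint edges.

2

Unit-capacity flow: source→left, listed edges, right→sink; max matching = max flow.
Augmenting path X1→Y3 (+1); matched 1.
Augmenting path X2→Y1 (+1); matched 2.
No augmenting path remains; maximum matching = 2.
König certificate: {X2, Y3} is a vertex cover of size 2 (every listed pair touches it), so no matching can be larger.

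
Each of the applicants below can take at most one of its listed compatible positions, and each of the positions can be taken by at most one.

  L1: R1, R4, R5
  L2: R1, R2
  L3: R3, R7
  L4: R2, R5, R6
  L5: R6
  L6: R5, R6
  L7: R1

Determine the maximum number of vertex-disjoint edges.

Unit-capacity flow: source→left, listed edges, right→sink; max matching = max flow.
Augmenting path L1→R1 (+1); matched 1.
Augmenting path L2→R2 (+1); matched 2.
Augmenting path L3→R3 (+1); matched 3.
Augmenting path L4→R5 (+1); matched 4.
Augmenting path L5→R6 (+1); matched 5.
Augmenting path L7→R1→L1→R4 (+1); matched 6.
No augmenting path remains; maximum matching = 6.
König certificate: {L1, L3, R1, R2, R5, R6} is a vertex cover of size 6 (every listed pair touches it), so no matching can be larger.

6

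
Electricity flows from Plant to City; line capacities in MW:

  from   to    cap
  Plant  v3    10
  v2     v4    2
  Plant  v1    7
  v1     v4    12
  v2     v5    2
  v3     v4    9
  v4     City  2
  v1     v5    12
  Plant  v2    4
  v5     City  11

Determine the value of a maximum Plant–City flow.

11

Augment Plant→v1→v4→City: bottleneck 2, flow now 2.
Augment Plant→v1→v5→City: bottleneck 5, flow now 7.
Augment Plant→v2→v5→City: bottleneck 2, flow now 9.
Augment Plant→v2→v4→v1→v5→City: bottleneck 2, flow now 11. (uses reverse residual edge)
No augmenting path remains; maximum flow = 11.
In the residual graph, reachable from Plant: {Plant, v2, v3, v4}.
Min-cut edges: Plant→v1 (7), v2→v5 (2), v4→City (2); capacity 7 + 2 + 2 = 11.
This cut is saturated, so no flow can exceed 11.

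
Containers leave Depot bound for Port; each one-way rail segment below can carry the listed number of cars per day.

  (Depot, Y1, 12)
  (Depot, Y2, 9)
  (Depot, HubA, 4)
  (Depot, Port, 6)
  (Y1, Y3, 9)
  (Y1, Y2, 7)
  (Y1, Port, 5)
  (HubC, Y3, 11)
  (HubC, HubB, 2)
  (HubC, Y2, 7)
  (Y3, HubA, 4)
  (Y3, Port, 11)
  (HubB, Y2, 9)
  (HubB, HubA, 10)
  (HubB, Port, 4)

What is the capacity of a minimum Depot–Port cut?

Augment Depot→Port: bottleneck 6, flow now 6.
Augment Depot→Y1→Port: bottleneck 5, flow now 11.
Augment Depot→Y1→Y3→Port: bottleneck 7, flow now 18.
No augmenting path remains; maximum flow = 18.
By max-flow min-cut, the minimum cut capacity equals the max flow.
In the residual graph, reachable from Depot: {Depot, Y2, HubA}.
Min-cut edges: Depot→Y1 (12), Depot→Port (6); capacity 12 + 6 = 18.

18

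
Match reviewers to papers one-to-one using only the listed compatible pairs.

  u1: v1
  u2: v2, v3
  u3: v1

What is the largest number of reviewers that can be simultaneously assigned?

2

Unit-capacity flow: source→left, listed edges, right→sink; max matching = max flow.
Augmenting path u1→v1 (+1); matched 1.
Augmenting path u2→v2 (+1); matched 2.
No augmenting path remains; maximum matching = 2.
König certificate: {u2, v1} is a vertex cover of size 2 (every listed pair touches it), so no matching can be larger.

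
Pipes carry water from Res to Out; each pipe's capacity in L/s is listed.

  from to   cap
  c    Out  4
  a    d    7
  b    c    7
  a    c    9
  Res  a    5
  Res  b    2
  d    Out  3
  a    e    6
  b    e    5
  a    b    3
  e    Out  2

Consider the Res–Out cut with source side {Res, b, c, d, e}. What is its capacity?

Edges leaving {Res, b, c, d, e}: Res→a (5), c→Out (4), d→Out (3), e→Out (2).
Cut capacity = 5 + 4 + 3 + 2 = 14.

14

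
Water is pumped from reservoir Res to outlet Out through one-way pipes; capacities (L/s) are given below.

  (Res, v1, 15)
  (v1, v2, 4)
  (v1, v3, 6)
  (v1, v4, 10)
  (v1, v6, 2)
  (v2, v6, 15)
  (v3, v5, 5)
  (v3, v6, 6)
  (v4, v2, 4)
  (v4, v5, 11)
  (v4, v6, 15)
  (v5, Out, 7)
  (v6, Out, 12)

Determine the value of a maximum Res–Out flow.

Augment Res→v1→v6→Out: bottleneck 2, flow now 2.
Augment Res→v1→v2→v6→Out: bottleneck 4, flow now 6.
Augment Res→v1→v3→v5→Out: bottleneck 5, flow now 11.
Augment Res→v1→v3→v6→Out: bottleneck 1, flow now 12.
Augment Res→v1→v4→v5→Out: bottleneck 2, flow now 14.
Augment Res→v1→v4→v6→Out: bottleneck 1, flow now 15.
No augmenting path remains; maximum flow = 15.
In the residual graph, reachable from Res: {Res}.
Min-cut edges: Res→v1 (15); capacity 15 = 15.
This cut is saturated, so no flow can exceed 15.

15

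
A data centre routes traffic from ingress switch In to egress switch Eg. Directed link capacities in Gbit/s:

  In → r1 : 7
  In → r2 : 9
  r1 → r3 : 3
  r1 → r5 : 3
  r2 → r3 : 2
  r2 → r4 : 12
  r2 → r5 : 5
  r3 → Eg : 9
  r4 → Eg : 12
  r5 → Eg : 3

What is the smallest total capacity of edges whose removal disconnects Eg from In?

Augment In→r1→r3→Eg: bottleneck 3, flow now 3.
Augment In→r1→r5→Eg: bottleneck 3, flow now 6.
Augment In→r2→r3→Eg: bottleneck 2, flow now 8.
Augment In→r2→r4→Eg: bottleneck 7, flow now 15.
No augmenting path remains; maximum flow = 15.
By max-flow min-cut, the minimum cut capacity equals the max flow.
In the residual graph, reachable from In: {In, r1}.
Min-cut edges: In→r2 (9), r1→r3 (3), r1→r5 (3); capacity 9 + 3 + 3 = 15.

15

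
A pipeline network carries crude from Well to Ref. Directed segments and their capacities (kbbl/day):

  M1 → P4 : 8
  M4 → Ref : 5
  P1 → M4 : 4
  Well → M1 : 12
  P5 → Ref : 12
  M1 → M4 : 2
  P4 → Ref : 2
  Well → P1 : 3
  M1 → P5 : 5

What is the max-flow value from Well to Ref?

12

Augment Well→M1→P5→Ref: bottleneck 5, flow now 5.
Augment Well→M1→M4→Ref: bottleneck 2, flow now 7.
Augment Well→M1→P4→Ref: bottleneck 2, flow now 9.
Augment Well→P1→M4→Ref: bottleneck 3, flow now 12.
No augmenting path remains; maximum flow = 12.
In the residual graph, reachable from Well: {Well, M1, P4}.
Min-cut edges: Well→P1 (3), M1→P5 (5), M1→M4 (2), P4→Ref (2); capacity 3 + 5 + 2 + 2 = 12.
This cut is saturated, so no flow can exceed 12.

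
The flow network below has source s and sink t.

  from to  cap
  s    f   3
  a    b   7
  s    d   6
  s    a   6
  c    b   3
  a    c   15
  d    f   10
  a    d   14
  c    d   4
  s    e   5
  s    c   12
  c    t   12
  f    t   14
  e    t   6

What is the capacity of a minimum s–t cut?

Augment s→c→t: bottleneck 12, flow now 12.
Augment s→e→t: bottleneck 5, flow now 17.
Augment s→f→t: bottleneck 3, flow now 20.
Augment s→d→f→t: bottleneck 6, flow now 26.
Augment s→a→d→f→t: bottleneck 4, flow now 30.
No augmenting path remains; maximum flow = 30.
By max-flow min-cut, the minimum cut capacity equals the max flow.
In the residual graph, reachable from s: {s, a, b, c, d}.
Min-cut edges: s→e (5), s→f (3), c→t (12), d→f (10); capacity 5 + 3 + 12 + 10 = 30.

30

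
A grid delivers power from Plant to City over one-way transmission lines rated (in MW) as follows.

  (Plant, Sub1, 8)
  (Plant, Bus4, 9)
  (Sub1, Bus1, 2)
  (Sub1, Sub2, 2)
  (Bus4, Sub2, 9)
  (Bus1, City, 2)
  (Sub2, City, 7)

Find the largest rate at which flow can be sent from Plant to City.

Augment Plant→Sub1→Bus1→City: bottleneck 2, flow now 2.
Augment Plant→Sub1→Sub2→City: bottleneck 2, flow now 4.
Augment Plant→Bus4→Sub2→City: bottleneck 5, flow now 9.
No augmenting path remains; maximum flow = 9.
In the residual graph, reachable from Plant: {Plant, Sub1, Bus4, Sub2}.
Min-cut edges: Sub1→Bus1 (2), Sub2→City (7); capacity 2 + 7 = 9.
This cut is saturated, so no flow can exceed 9.

9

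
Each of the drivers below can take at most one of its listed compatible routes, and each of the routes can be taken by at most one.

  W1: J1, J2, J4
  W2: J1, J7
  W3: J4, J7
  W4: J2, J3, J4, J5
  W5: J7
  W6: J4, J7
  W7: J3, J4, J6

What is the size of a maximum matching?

Unit-capacity flow: source→left, listed edges, right→sink; max matching = max flow.
Augmenting path W1→J1 (+1); matched 1.
Augmenting path W2→J7 (+1); matched 2.
Augmenting path W3→J4 (+1); matched 3.
Augmenting path W4→J2 (+1); matched 4.
Augmenting path W7→J3 (+1); matched 5.
Augmenting path W5→J7→W2→J1→W1→J2→W4→J5 (+1); matched 6.
No augmenting path remains; maximum matching = 6.
König certificate: {W1, W2, W4, W7, J4, J7} is a vertex cover of size 6 (every listed pair touches it), so no matching can be larger.

6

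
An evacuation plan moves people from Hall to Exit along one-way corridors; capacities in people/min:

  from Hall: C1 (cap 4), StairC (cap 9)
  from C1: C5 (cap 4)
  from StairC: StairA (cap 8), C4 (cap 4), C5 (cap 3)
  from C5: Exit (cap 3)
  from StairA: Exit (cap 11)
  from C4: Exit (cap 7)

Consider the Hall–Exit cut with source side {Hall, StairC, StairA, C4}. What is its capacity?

Edges leaving {Hall, StairC, StairA, C4}: Hall→C1 (4), StairC→C5 (3), StairA→Exit (11), C4→Exit (7).
Cut capacity = 4 + 3 + 11 + 7 = 25.

25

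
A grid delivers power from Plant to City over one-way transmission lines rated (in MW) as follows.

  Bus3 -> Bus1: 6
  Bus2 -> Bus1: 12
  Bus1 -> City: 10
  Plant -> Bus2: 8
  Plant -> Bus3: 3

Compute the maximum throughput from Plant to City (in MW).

10

Augment Plant→Bus2→Bus1→City: bottleneck 8, flow now 8.
Augment Plant→Bus3→Bus1→City: bottleneck 2, flow now 10.
No augmenting path remains; maximum flow = 10.
In the residual graph, reachable from Plant: {Plant, Bus2, Bus3, Bus1}.
Min-cut edges: Bus1→City (10); capacity 10 = 10.
This cut is saturated, so no flow can exceed 10.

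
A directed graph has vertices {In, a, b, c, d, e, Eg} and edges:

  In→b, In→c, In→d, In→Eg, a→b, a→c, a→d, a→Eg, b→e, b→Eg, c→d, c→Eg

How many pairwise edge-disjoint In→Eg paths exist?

3

Assign every edge capacity 1; by Menger, the answer equals the max flow.
Path In→Eg (+1); total 1.
Path In→b→Eg (+1); total 2.
Path In→c→Eg (+1); total 3.
No residual In→Eg path; max flow = 3.
Certifying cut of size 3: {In→Eg, In→b, In→c}.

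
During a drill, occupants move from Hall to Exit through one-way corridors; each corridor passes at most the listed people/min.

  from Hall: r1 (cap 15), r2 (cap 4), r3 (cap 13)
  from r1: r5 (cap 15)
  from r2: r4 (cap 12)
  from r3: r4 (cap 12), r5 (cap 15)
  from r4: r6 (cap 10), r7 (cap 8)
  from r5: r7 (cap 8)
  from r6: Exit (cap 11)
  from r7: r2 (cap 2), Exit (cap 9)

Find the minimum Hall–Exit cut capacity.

Augment Hall→r1→r5→r7→Exit: bottleneck 8, flow now 8.
Augment Hall→r2→r4→r6→Exit: bottleneck 4, flow now 12.
Augment Hall→r3→r4→r6→Exit: bottleneck 6, flow now 18.
Augment Hall→r3→r4→r7→Exit: bottleneck 1, flow now 19.
No augmenting path remains; maximum flow = 19.
By max-flow min-cut, the minimum cut capacity equals the max flow.
In the residual graph, reachable from Hall: {Hall, r1, r2, r3, r4, r5, r7}.
Min-cut edges: r4→r6 (10), r7→Exit (9); capacity 10 + 9 = 19.

19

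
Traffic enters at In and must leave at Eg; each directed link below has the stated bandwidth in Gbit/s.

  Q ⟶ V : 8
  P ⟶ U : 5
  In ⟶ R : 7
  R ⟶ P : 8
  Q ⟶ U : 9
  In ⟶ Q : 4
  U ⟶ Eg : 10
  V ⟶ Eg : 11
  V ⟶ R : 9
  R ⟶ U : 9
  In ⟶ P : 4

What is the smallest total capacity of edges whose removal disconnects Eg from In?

14

Augment In→P→U→Eg: bottleneck 4, flow now 4.
Augment In→Q→U→Eg: bottleneck 4, flow now 8.
Augment In→R→U→Eg: bottleneck 2, flow now 10.
Augment In→R→U→Q→V→Eg: bottleneck 4, flow now 14. (uses reverse residual edge)
No augmenting path remains; maximum flow = 14.
By max-flow min-cut, the minimum cut capacity equals the max flow.
In the residual graph, reachable from In: {In, P, R, U}.
Min-cut edges: In→Q (4), U→Eg (10); capacity 4 + 10 = 14.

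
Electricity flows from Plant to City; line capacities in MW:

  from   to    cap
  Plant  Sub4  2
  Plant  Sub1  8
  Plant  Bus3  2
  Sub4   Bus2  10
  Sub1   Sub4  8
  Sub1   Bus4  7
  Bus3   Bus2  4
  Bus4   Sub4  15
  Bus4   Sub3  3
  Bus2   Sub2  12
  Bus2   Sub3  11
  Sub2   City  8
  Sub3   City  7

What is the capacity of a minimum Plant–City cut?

12

Augment Plant→Sub4→Bus2→Sub2→City: bottleneck 2, flow now 2.
Augment Plant→Sub1→Bus4→Sub3→City: bottleneck 3, flow now 5.
Augment Plant→Bus3→Bus2→Sub2→City: bottleneck 2, flow now 7.
Augment Plant→Sub1→Sub4→Bus2→Sub2→City: bottleneck 4, flow now 11.
Augment Plant→Sub1→Sub4→Bus2→Sub3→City: bottleneck 1, flow now 12.
No augmenting path remains; maximum flow = 12.
By max-flow min-cut, the minimum cut capacity equals the max flow.
In the residual graph, reachable from Plant: {Plant}.
Min-cut edges: Plant→Sub4 (2), Plant→Sub1 (8), Plant→Bus3 (2); capacity 2 + 8 + 2 = 12.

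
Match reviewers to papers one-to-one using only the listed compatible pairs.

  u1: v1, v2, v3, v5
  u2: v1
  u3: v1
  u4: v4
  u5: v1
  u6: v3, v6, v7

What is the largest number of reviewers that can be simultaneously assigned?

Unit-capacity flow: source→left, listed edges, right→sink; max matching = max flow.
Augmenting path u1→v1 (+1); matched 1.
Augmenting path u4→v4 (+1); matched 2.
Augmenting path u6→v3 (+1); matched 3.
Augmenting path u2→v1→u1→v2 (+1); matched 4.
No augmenting path remains; maximum matching = 4.
König certificate: {u1, u4, u6, v1} is a vertex cover of size 4 (every listed pair touches it), so no matching can be larger.

4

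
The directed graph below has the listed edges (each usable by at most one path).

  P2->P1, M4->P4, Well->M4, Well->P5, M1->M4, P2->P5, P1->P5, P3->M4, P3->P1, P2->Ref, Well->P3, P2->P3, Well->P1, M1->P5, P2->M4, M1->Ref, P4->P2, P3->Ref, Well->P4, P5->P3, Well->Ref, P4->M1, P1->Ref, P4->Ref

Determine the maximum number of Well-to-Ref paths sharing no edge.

Assign every edge capacity 1; by Menger, the answer equals the max flow.
Path Well→Ref (+1); total 1.
Path Well→P4→Ref (+1); total 2.
Path Well→P3→Ref (+1); total 3.
Path Well→P1→Ref (+1); total 4.
Path Well→M4→P4→P2→Ref (+1); total 5.
No residual Well→Ref path; max flow = 5.
Certifying cut of size 5: {M4→P4, P1→Ref, P3→Ref, Well→P4, Well→Ref}.

5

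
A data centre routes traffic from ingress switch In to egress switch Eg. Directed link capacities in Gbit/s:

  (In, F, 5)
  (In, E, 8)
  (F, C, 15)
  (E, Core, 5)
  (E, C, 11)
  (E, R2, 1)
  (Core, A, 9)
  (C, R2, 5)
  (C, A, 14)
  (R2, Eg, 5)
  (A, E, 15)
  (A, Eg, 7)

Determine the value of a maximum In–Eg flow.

Augment In→E→R2→Eg: bottleneck 1, flow now 1.
Augment In→F→C→R2→Eg: bottleneck 4, flow now 5.
Augment In→F→C→A→Eg: bottleneck 1, flow now 6.
Augment In→E→Core→A→Eg: bottleneck 5, flow now 11.
Augment In→E→C→A→Eg: bottleneck 1, flow now 12.
No augmenting path remains; maximum flow = 12.
In the residual graph, reachable from In: {In, F, E, Core, C, R2, A}.
Min-cut edges: R2→Eg (5), A→Eg (7); capacity 5 + 7 = 12.
This cut is saturated, so no flow can exceed 12.

12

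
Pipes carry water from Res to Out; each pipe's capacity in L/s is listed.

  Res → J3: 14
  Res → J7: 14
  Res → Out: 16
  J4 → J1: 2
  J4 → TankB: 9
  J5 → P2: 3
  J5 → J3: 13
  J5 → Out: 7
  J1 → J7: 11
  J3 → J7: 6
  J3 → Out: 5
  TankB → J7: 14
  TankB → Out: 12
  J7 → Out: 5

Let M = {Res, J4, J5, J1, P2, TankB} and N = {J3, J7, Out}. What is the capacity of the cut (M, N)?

101

Edges leaving {Res, J4, J5, J1, P2, TankB}: Res→J3 (14), Res→J7 (14), Res→Out (16), J5→J3 (13), J5→Out (7), J1→J7 (11), TankB→J7 (14), TankB→Out (12).
Cut capacity = 14 + 14 + 16 + 13 + 7 + 11 + 14 + 12 = 101.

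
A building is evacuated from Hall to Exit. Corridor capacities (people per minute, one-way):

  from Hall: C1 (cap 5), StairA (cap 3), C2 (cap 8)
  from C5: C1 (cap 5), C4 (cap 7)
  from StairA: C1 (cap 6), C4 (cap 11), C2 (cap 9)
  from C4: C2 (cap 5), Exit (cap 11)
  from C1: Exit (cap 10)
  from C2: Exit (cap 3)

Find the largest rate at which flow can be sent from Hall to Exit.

Augment Hall→C1→Exit: bottleneck 5, flow now 5.
Augment Hall→C2→Exit: bottleneck 3, flow now 8.
Augment Hall→StairA→C4→Exit: bottleneck 3, flow now 11.
No augmenting path remains; maximum flow = 11.
In the residual graph, reachable from Hall: {Hall, C2}.
Min-cut edges: Hall→StairA (3), Hall→C1 (5), C2→Exit (3); capacity 3 + 5 + 3 = 11.
This cut is saturated, so no flow can exceed 11.

11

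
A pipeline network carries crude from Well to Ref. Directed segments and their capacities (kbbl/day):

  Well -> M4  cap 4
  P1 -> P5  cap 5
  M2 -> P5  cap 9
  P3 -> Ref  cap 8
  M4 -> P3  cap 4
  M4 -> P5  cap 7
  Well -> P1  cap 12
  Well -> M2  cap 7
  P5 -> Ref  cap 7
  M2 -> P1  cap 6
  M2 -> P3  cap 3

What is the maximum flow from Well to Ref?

Augment Well→P1→P5→Ref: bottleneck 5, flow now 5.
Augment Well→M2→P5→Ref: bottleneck 2, flow now 7.
Augment Well→M2→P3→Ref: bottleneck 3, flow now 10.
Augment Well→M4→P3→Ref: bottleneck 4, flow now 14.
No augmenting path remains; maximum flow = 14.
In the residual graph, reachable from Well: {Well, P1, M2, P5}.
Min-cut edges: Well→M4 (4), M2→P3 (3), P5→Ref (7); capacity 4 + 3 + 7 = 14.
This cut is saturated, so no flow can exceed 14.

14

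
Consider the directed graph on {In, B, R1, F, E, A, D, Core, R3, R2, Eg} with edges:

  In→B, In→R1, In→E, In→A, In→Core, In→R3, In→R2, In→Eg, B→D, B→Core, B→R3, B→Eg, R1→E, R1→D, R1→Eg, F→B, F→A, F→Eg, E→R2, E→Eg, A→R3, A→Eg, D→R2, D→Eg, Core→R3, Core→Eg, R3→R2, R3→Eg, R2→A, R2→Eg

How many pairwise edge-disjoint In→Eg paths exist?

8

Assign every edge capacity 1; by Menger, the answer equals the max flow.
Path In→Eg (+1); total 1.
Path In→B→Eg (+1); total 2.
Path In→R1→Eg (+1); total 3.
Path In→E→Eg (+1); total 4.
Path In→A→Eg (+1); total 5.
Path In→Core→Eg (+1); total 6.
Path In→R3→Eg (+1); total 7.
Path In→R2→Eg (+1); total 8.
No residual In→Eg path; max flow = 8.
Certifying cut of size 8: {In→A, In→B, In→Core, In→E, In→Eg, In→R1, In→R2, In→R3}.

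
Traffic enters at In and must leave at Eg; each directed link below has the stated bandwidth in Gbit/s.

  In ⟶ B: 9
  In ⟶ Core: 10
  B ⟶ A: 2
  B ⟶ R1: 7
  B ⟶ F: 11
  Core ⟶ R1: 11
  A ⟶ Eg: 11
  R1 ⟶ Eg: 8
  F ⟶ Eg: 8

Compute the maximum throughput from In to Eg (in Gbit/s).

17

Augment In→B→A→Eg: bottleneck 2, flow now 2.
Augment In→B→R1→Eg: bottleneck 7, flow now 9.
Augment In→Core→R1→Eg: bottleneck 1, flow now 10.
Augment In→Core→R1→B→F→Eg: bottleneck 7, flow now 17. (uses reverse residual edge)
No augmenting path remains; maximum flow = 17.
In the residual graph, reachable from In: {In, Core, R1}.
Min-cut edges: In→B (9), R1→Eg (8); capacity 9 + 8 = 17.
This cut is saturated, so no flow can exceed 17.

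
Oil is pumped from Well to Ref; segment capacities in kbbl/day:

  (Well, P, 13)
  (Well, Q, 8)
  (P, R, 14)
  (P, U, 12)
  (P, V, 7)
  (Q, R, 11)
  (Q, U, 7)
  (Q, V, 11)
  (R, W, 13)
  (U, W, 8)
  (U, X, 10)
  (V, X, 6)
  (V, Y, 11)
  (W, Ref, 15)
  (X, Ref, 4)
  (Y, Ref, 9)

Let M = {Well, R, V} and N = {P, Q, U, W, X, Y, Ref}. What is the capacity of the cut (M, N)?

51

Edges leaving {Well, R, V}: Well→P (13), Well→Q (8), R→W (13), V→X (6), V→Y (11).
Cut capacity = 13 + 8 + 13 + 6 + 11 = 51.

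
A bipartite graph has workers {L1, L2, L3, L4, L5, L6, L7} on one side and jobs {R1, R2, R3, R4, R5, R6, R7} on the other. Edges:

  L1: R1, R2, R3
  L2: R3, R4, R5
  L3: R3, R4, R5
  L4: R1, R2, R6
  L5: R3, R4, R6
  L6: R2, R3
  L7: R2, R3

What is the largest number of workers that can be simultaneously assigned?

Unit-capacity flow: source→left, listed edges, right→sink; max matching = max flow.
Augmenting path L1→R1 (+1); matched 1.
Augmenting path L2→R3 (+1); matched 2.
Augmenting path L3→R4 (+1); matched 3.
Augmenting path L4→R2 (+1); matched 4.
Augmenting path L5→R6 (+1); matched 5.
Augmenting path L6→R3→L2→R5 (+1); matched 6.
No augmenting path remains; maximum matching = 6.
König certificate: {R1, R2, R3, R4, R5, R6} is a vertex cover of size 6 (every listed pair touches it), so no matching can be larger.

6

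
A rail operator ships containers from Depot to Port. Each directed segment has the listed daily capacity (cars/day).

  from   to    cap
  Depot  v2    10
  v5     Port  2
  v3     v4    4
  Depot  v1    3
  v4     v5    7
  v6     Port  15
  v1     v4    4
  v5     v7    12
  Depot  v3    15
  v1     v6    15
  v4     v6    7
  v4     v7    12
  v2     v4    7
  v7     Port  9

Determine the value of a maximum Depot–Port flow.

Augment Depot→v1→v6→Port: bottleneck 3, flow now 3.
Augment Depot→v2→v4→v5→Port: bottleneck 2, flow now 5.
Augment Depot→v2→v4→v6→Port: bottleneck 5, flow now 10.
Augment Depot→v3→v4→v6→Port: bottleneck 2, flow now 12.
Augment Depot→v3→v4→v7→Port: bottleneck 2, flow now 14.
No augmenting path remains; maximum flow = 14.
In the residual graph, reachable from Depot: {Depot, v2, v3}.
Min-cut edges: Depot→v1 (3), v2→v4 (7), v3→v4 (4); capacity 3 + 7 + 4 = 14.
This cut is saturated, so no flow can exceed 14.

14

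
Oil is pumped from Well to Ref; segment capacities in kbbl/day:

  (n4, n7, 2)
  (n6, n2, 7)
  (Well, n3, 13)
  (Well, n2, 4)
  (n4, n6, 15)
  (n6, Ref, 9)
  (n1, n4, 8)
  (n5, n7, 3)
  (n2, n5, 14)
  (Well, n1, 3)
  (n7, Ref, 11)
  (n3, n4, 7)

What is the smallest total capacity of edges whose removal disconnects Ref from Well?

Augment Well→n1→n4→n6→Ref: bottleneck 3, flow now 3.
Augment Well→n2→n5→n7→Ref: bottleneck 3, flow now 6.
Augment Well→n3→n4→n6→Ref: bottleneck 6, flow now 12.
Augment Well→n3→n4→n7→Ref: bottleneck 1, flow now 13.
No augmenting path remains; maximum flow = 13.
By max-flow min-cut, the minimum cut capacity equals the max flow.
In the residual graph, reachable from Well: {Well, n2, n3, n5}.
Min-cut edges: Well→n1 (3), n3→n4 (7), n5→n7 (3); capacity 3 + 7 + 3 = 13.

13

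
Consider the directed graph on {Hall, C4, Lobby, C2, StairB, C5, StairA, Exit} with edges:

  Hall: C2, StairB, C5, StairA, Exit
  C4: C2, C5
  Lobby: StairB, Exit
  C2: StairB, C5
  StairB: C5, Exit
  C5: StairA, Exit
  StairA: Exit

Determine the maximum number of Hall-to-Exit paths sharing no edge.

4

Assign every edge capacity 1; by Menger, the answer equals the max flow.
Path Hall→Exit (+1); total 1.
Path Hall→StairB→Exit (+1); total 2.
Path Hall→C5→Exit (+1); total 3.
Path Hall→StairA→Exit (+1); total 4.
No residual Hall→Exit path; max flow = 4.
Certifying cut of size 4: {C5→Exit, Hall→Exit, StairA→Exit, StairB→Exit}.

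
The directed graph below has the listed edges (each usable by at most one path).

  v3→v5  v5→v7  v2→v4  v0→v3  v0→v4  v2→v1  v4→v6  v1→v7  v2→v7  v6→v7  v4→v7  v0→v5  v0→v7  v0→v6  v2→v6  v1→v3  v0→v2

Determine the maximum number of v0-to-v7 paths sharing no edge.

Assign every edge capacity 1; by Menger, the answer equals the max flow.
Path v0→v7 (+1); total 1.
Path v0→v2→v7 (+1); total 2.
Path v0→v4→v7 (+1); total 3.
Path v0→v5→v7 (+1); total 4.
Path v0→v6→v7 (+1); total 5.
No residual v0→v7 path; max flow = 5.
Certifying cut of size 5: {v0→v2, v0→v4, v0→v6, v0→v7, v5→v7}.

5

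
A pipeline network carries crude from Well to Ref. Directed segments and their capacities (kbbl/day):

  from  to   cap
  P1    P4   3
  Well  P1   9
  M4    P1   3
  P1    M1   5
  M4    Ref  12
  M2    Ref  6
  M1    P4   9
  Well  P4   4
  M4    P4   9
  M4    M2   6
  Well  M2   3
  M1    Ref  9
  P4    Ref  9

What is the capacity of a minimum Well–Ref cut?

15

Augment Well→M2→Ref: bottleneck 3, flow now 3.
Augment Well→P4→Ref: bottleneck 4, flow now 7.
Augment Well→P1→M1→Ref: bottleneck 5, flow now 12.
Augment Well→P1→P4→Ref: bottleneck 3, flow now 15.
No augmenting path remains; maximum flow = 15.
By max-flow min-cut, the minimum cut capacity equals the max flow.
In the residual graph, reachable from Well: {Well, P1}.
Min-cut edges: Well→M2 (3), Well→P4 (4), P1→M1 (5), P1→P4 (3); capacity 3 + 4 + 5 + 3 = 15.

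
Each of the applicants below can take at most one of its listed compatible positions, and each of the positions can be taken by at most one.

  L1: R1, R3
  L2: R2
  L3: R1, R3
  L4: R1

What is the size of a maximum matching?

3

Unit-capacity flow: source→left, listed edges, right→sink; max matching = max flow.
Augmenting path L1→R1 (+1); matched 1.
Augmenting path L2→R2 (+1); matched 2.
Augmenting path L3→R3 (+1); matched 3.
No augmenting path remains; maximum matching = 3.
König certificate: {L2, R1, R3} is a vertex cover of size 3 (every listed pair touches it), so no matching can be larger.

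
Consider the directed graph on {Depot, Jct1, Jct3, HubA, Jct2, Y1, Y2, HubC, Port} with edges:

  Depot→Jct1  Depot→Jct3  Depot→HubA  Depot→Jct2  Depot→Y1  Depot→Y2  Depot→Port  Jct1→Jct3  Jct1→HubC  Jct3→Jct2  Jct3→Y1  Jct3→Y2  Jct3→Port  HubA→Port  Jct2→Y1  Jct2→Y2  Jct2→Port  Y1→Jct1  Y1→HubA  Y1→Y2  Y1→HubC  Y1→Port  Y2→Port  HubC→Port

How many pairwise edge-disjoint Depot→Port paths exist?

7

Assign every edge capacity 1; by Menger, the answer equals the max flow.
Path Depot→Port (+1); total 1.
Path Depot→Jct3→Port (+1); total 2.
Path Depot→HubA→Port (+1); total 3.
Path Depot→Jct2→Port (+1); total 4.
Path Depot→Y1→Port (+1); total 5.
Path Depot→Y2→Port (+1); total 6.
Path Depot→Jct1→HubC→Port (+1); total 7.
No residual Depot→Port path; max flow = 7.
Certifying cut of size 7: {Depot→HubA, Depot→Jct1, Depot→Jct2, Depot→Jct3, Depot→Port, Depot→Y1, Depot→Y2}.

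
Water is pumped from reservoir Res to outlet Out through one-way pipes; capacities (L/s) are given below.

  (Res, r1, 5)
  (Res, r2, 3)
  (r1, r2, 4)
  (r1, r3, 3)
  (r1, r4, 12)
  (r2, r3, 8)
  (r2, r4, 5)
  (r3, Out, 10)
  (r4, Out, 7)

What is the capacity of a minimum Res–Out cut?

8

Augment Res→r1→r3→Out: bottleneck 3, flow now 3.
Augment Res→r1→r4→Out: bottleneck 2, flow now 5.
Augment Res→r2→r3→Out: bottleneck 3, flow now 8.
No augmenting path remains; maximum flow = 8.
By max-flow min-cut, the minimum cut capacity equals the max flow.
In the residual graph, reachable from Res: {Res}.
Min-cut edges: Res→r1 (5), Res→r2 (3); capacity 5 + 3 = 8.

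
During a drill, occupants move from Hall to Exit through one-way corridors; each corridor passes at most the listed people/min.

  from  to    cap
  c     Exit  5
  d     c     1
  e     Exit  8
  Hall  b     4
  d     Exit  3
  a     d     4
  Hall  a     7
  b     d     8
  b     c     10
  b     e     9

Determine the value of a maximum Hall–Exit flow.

Augment Hall→a→d→Exit: bottleneck 3, flow now 3.
Augment Hall→b→c→Exit: bottleneck 4, flow now 7.
Augment Hall→a→d→c→Exit: bottleneck 1, flow now 8.
No augmenting path remains; maximum flow = 8.
In the residual graph, reachable from Hall: {Hall, a}.
Min-cut edges: Hall→b (4), a→d (4); capacity 4 + 4 = 8.
This cut is saturated, so no flow can exceed 8.

8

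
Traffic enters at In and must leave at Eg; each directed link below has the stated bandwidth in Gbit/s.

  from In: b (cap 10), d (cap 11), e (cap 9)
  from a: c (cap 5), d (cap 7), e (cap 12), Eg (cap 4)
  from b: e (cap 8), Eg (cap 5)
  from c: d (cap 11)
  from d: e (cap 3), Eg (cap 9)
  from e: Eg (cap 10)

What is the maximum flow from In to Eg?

24

Augment In→b→Eg: bottleneck 5, flow now 5.
Augment In→d→Eg: bottleneck 9, flow now 14.
Augment In→e→Eg: bottleneck 9, flow now 23.
Augment In→b→e→Eg: bottleneck 1, flow now 24.
No augmenting path remains; maximum flow = 24.
In the residual graph, reachable from In: {In, b, d, e}.
Min-cut edges: b→Eg (5), d→Eg (9), e→Eg (10); capacity 5 + 9 + 10 = 24.
This cut is saturated, so no flow can exceed 24.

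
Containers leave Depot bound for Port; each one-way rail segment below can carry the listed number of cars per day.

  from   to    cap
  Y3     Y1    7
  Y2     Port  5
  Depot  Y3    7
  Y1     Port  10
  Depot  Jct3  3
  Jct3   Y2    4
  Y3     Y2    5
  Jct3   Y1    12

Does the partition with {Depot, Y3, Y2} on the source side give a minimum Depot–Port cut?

Given cut capacity: 3 + 7 + 5 = 15.
Augment Depot→Y3→Y1→Port: bottleneck 7, flow now 7.
Augment Depot→Jct3→Y1→Port: bottleneck 3, flow now 10.
No augmenting path remains; maximum flow = 10.
In the residual graph, reachable from Depot: {Depot}.
Min-cut edges: Depot→Y3 (7), Depot→Jct3 (3); capacity 7 + 3 = 10.
Cut capacity 15 exceeds the max flow 10, so it is not minimum.

No — its capacity is 15, but the minimum cut has capacity 10.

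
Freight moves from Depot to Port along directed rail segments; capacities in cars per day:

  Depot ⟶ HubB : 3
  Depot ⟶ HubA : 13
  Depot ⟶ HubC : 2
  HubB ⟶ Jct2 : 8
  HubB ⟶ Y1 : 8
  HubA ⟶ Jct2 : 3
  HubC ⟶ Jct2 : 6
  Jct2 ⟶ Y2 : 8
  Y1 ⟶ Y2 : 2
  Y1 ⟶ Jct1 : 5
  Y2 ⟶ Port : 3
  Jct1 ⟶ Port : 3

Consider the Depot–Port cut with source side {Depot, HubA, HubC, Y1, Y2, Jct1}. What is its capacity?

Edges leaving {Depot, HubA, HubC, Y1, Y2, Jct1}: Depot→HubB (3), HubA→Jct2 (3), HubC→Jct2 (6), Y2→Port (3), Jct1→Port (3).
Cut capacity = 3 + 3 + 6 + 3 + 3 = 18.

18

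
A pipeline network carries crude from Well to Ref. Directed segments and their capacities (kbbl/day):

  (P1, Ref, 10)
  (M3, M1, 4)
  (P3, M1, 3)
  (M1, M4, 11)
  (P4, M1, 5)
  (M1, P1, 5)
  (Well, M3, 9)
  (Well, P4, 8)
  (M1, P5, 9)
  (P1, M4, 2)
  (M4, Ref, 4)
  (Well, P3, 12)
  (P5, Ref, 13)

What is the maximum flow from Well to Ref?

12

Augment Well→P3→M1→P1→Ref: bottleneck 3, flow now 3.
Augment Well→P4→M1→P1→Ref: bottleneck 2, flow now 5.
Augment Well→P4→M1→M4→Ref: bottleneck 3, flow now 8.
Augment Well→M3→M1→M4→Ref: bottleneck 1, flow now 9.
Augment Well→M3→M1→P5→Ref: bottleneck 3, flow now 12.
No augmenting path remains; maximum flow = 12.
In the residual graph, reachable from Well: {Well, P3, P4, M3}.
Min-cut edges: P3→M1 (3), P4→M1 (5), M3→M1 (4); capacity 3 + 5 + 4 = 12.
This cut is saturated, so no flow can exceed 12.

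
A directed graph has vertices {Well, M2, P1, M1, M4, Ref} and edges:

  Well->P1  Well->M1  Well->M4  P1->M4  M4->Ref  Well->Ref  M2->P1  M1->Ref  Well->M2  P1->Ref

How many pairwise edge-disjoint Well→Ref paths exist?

4

Assign every edge capacity 1; by Menger, the answer equals the max flow.
Path Well→Ref (+1); total 1.
Path Well→P1→Ref (+1); total 2.
Path Well→M1→Ref (+1); total 3.
Path Well→M4→Ref (+1); total 4.
No residual Well→Ref path; max flow = 4.
Certifying cut of size 4: {M4→Ref, P1→Ref, Well→M1, Well→Ref}.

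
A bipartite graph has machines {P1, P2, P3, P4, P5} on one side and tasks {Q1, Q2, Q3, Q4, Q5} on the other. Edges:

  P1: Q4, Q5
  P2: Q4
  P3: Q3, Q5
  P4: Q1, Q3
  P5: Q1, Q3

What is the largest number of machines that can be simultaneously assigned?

Unit-capacity flow: source→left, listed edges, right→sink; max matching = max flow.
Augmenting path P1→Q4 (+1); matched 1.
Augmenting path P3→Q3 (+1); matched 2.
Augmenting path P4→Q1 (+1); matched 3.
Augmenting path P2→Q4→P1→Q5 (+1); matched 4.
No augmenting path remains; maximum matching = 4.
König certificate: {Q1, Q3, Q4, Q5} is a vertex cover of size 4 (every listed pair touches it), so no matching can be larger.

4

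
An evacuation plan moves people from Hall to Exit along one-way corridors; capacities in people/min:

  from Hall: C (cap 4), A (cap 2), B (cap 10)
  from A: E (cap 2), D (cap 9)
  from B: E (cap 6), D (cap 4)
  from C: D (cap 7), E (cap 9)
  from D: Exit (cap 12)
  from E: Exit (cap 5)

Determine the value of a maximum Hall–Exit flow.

Augment Hall→A→D→Exit: bottleneck 2, flow now 2.
Augment Hall→B→D→Exit: bottleneck 4, flow now 6.
Augment Hall→B→E→Exit: bottleneck 5, flow now 11.
Augment Hall→C→D→Exit: bottleneck 4, flow now 15.
No augmenting path remains; maximum flow = 15.
In the residual graph, reachable from Hall: {Hall, B, E}.
Min-cut edges: Hall→A (2), Hall→C (4), B→D (4), E→Exit (5); capacity 2 + 4 + 4 + 5 = 15.
This cut is saturated, so no flow can exceed 15.

15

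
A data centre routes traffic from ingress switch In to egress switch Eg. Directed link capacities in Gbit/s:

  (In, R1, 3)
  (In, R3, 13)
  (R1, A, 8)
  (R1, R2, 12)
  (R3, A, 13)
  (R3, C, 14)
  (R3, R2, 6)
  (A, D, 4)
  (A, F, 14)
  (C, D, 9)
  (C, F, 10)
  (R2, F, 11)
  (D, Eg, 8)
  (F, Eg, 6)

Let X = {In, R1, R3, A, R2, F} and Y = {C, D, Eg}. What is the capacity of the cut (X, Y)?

Edges leaving {In, R1, R3, A, R2, F}: R3→C (14), A→D (4), F→Eg (6).
Cut capacity = 14 + 4 + 6 = 24.

24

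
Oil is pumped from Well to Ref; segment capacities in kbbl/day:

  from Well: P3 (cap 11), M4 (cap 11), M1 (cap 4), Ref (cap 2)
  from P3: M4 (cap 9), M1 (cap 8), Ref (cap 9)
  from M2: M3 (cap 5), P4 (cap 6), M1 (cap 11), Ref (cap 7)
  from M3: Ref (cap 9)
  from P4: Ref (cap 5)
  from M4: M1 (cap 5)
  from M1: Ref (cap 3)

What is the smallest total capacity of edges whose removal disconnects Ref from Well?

14

Augment Well→Ref: bottleneck 2, flow now 2.
Augment Well→P3→Ref: bottleneck 9, flow now 11.
Augment Well→M1→Ref: bottleneck 3, flow now 14.
No augmenting path remains; maximum flow = 14.
By max-flow min-cut, the minimum cut capacity equals the max flow.
In the residual graph, reachable from Well: {Well, P3, M4, M1}.
Min-cut edges: Well→Ref (2), P3→Ref (9), M1→Ref (3); capacity 2 + 9 + 3 = 14.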